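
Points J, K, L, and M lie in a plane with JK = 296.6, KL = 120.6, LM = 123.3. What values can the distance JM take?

52.7 ≤ JM ≤ 540.5

The maximum is all hops collinear in one direction: 296.6 + 120.6 + 123.3 = 540.5.
The longest hop is 296.6; the others sum to 243.9. Folding the others back against it leaves at least 296.6 − 243.9 = 52.7.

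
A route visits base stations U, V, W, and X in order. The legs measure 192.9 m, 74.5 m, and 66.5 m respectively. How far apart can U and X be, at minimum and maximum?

The maximum is all hops collinear in one direction: 192.9 + 74.5 + 66.5 = 333.9.
The longest hop is 192.9; the others sum to 141.0. Folding the others back against it leaves at least 192.9 − 141.0 = 51.9.

51.9 ≤ UX ≤ 333.9 m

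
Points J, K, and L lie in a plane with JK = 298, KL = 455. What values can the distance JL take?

By the triangle inequality, |298 − 455| ≤ JL ≤ 298 + 455.

157 ≤ JL ≤ 753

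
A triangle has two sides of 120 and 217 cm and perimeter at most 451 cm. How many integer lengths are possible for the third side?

Triangle inequality: 97 < x < 337. Perimeter ≤ 451 gives x ≤ 451 − 120 − 217 = 114.
So 97 < x ≤ 114; integers 98 through 114: 17 values.

17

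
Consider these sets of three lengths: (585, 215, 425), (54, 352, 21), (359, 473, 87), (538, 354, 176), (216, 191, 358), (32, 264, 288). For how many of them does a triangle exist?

(215,425,585): 215+425 > 585 → valid
(21,54,352): 21+54 ≤ 352 → not valid
(87,359,473): 87+359 ≤ 473 → not valid
(176,354,538): 176+354 ≤ 538 → not valid
(191,216,358): 191+216 > 358 → valid
(32,264,288): 32+264 > 288 → valid
3 of the 6 triples form a triangle.

3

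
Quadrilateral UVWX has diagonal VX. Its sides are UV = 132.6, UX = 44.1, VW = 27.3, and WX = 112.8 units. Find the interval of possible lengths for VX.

From triangle UVX: |132.6 − 44.1| < VX < 132.6 + 44.1, i.e. 88.5 < VX < 176.7.
From triangle WVX: 85.5 < VX < 140.1.
Both must hold, so VX lies in the intersection.

88.5 < VX < 140.1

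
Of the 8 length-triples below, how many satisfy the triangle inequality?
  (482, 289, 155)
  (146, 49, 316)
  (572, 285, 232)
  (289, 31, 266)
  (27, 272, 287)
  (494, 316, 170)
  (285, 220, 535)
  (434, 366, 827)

2

(155,289,482): 155+289 ≤ 482 → not valid
(49,146,316): 49+146 ≤ 316 → not valid
(232,285,572): 232+285 ≤ 572 → not valid
(31,266,289): 31+266 > 289 → valid
(27,272,287): 27+272 > 287 → valid
(170,316,494): 170+316 ≤ 494 → not valid
(220,285,535): 220+285 ≤ 535 → not valid
(366,434,827): 366+434 ≤ 827 → not valid
2 of the 8 triples form a triangle.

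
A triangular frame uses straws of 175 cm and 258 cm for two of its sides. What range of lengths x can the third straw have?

83 < x < 433

By the triangle inequality, x must be less than 175 + 258 = 433 and greater than |175 − 258| = 83.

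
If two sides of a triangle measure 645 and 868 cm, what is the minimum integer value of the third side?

The third side must be strictly greater than |645 − 868| = 223.
The smallest integer above 223 is 224.

224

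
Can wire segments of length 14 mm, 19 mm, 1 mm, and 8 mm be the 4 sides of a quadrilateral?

A quadrilateral exists iff every side is shorter than the sum of the others — equivalently, the longest side is less than the sum of the rest.
Longest side 19 < 23 (sum of the remaining 3), so yes.

Yes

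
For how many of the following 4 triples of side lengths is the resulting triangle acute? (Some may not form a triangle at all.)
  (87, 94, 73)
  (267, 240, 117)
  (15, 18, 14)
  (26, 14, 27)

(87,94,73): 73²+87² = 12898 > 8836 = 94² → acute
(267,240,117): 117²+240² = 71289 = 267² → right
(15,18,14): 14²+15² = 421 > 324 = 18² → acute
(26,14,27): 14²+26² = 872 > 729 = 27² → acute
3 of the 4 are acute.

3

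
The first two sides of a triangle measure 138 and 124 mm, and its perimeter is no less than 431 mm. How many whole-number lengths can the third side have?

Triangle inequality: 14 < x < 262. Perimeter ≥ 431 gives x ≥ 431 − 138 − 124 = 169.
So 169 ≤ x < 262; integers 169 through 261: 93 values.

93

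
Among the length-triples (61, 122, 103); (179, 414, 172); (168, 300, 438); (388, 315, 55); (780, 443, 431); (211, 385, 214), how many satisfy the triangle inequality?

(61,103,122): 61+103 > 122 → valid
(172,179,414): 172+179 ≤ 414 → not valid
(168,300,438): 168+300 > 438 → valid
(55,315,388): 55+315 ≤ 388 → not valid
(431,443,780): 431+443 > 780 → valid
(211,214,385): 211+214 > 385 → valid
4 of the 6 triples form a triangle.

4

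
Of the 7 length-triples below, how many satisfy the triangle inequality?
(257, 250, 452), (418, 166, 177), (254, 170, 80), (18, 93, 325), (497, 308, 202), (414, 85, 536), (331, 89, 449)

2

(250,257,452): 250+257 > 452 → valid
(166,177,418): 166+177 ≤ 418 → not valid
(80,170,254): 80+170 ≤ 254 → not valid
(18,93,325): 18+93 ≤ 325 → not valid
(202,308,497): 202+308 > 497 → valid
(85,414,536): 85+414 ≤ 536 → not valid
(89,331,449): 89+331 ≤ 449 → not valid
2 of the 7 triples form a triangle.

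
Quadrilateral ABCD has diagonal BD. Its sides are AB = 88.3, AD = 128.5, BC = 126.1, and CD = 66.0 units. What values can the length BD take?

From triangle ABD: |88.3 − 128.5| < BD < 88.3 + 128.5, i.e. 40.2 < BD < 216.8.
From triangle CBD: 60.1 < BD < 192.1.
Both must hold, so BD lies in the intersection.

60.1 < BD < 192.1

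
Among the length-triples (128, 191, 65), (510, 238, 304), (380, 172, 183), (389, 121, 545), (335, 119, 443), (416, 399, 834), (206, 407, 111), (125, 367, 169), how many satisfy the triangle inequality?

3

(65,128,191): 65+128 > 191 → valid
(238,304,510): 238+304 > 510 → valid
(172,183,380): 172+183 ≤ 380 → not valid
(121,389,545): 121+389 ≤ 545 → not valid
(119,335,443): 119+335 > 443 → valid
(399,416,834): 399+416 ≤ 834 → not valid
(111,206,407): 111+206 ≤ 407 → not valid
(125,169,367): 125+169 ≤ 367 → not valid
3 of the 8 triples form a triangle.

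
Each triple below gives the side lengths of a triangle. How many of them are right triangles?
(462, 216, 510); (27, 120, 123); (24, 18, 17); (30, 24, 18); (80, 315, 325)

4

(462,216,510): 216²+462² = 260100 = 510² → right
(27,120,123): 27²+120² = 15129 = 123² → right
(24,18,17): 17²+18² = 613 > 576 = 24² → acute
(30,24,18): 18²+24² = 900 = 30² → right
(80,315,325): 80²+315² = 105625 = 325² → right
4 of the 5 are right.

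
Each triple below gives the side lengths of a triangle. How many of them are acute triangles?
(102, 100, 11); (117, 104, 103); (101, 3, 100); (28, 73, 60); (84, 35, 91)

(102,100,11): 11²+100² = 10121 < 10404 = 102² → obtuse
(117,104,103): 103²+104² = 21425 > 13689 = 117² → acute
(101,3,100): 3²+100² = 10009 < 10201 = 101² → obtuse
(28,73,60): 28²+60² = 4384 < 5329 = 73² → obtuse
(84,35,91): 35²+84² = 8281 = 91² → right
1 of the 5 is acute.

1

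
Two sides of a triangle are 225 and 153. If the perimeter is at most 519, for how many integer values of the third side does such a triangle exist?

69

Triangle inequality: 72 < x < 378. Perimeter ≤ 519 gives x ≤ 519 − 225 − 153 = 141.
So 72 < x ≤ 141; integers 73 through 141: 69 values.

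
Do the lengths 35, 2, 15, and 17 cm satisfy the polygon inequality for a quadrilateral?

For a quadrilateral, each side must be shorter than the sum of the others.
Here the longest side is 35, but the remaining 3 sides sum to only 34.

No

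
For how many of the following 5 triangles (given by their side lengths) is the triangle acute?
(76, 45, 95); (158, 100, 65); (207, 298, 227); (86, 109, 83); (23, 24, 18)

3

(76,45,95): 45²+76² = 7801 < 9025 = 95² → obtuse
(158,100,65): 65²+100² = 14225 < 24964 = 158² → obtuse
(207,298,227): 207²+227² = 94378 > 88804 = 298² → acute
(86,109,83): 83²+86² = 14285 > 11881 = 109² → acute
(23,24,18): 18²+23² = 853 > 576 = 24² → acute
3 of the 5 are acute.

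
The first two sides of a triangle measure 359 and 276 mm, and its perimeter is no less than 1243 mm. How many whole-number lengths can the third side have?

27

Triangle inequality: 83 < x < 635. Perimeter ≥ 1243 gives x ≥ 1243 − 359 − 276 = 608.
So 608 ≤ x < 635; integers 608 through 634: 27 values.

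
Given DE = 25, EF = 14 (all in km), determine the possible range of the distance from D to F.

By the triangle inequality, |25 − 14| ≤ DF ≤ 25 + 14.

11 ≤ DF ≤ 39 km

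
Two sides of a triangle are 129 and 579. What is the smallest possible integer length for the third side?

451

The third side must be strictly greater than |129 − 579| = 450.
The smallest integer above 450 is 451.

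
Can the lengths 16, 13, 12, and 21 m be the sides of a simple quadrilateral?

Yes

A quadrilateral exists iff every side is shorter than the sum of the others — equivalently, the longest side is less than the sum of the rest.
Longest side 21 < 41 (sum of the remaining 3), so yes.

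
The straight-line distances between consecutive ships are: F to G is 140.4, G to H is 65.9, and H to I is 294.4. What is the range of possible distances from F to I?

88.1 ≤ FI ≤ 500.7

The maximum is all hops collinear in one direction: 140.4 + 65.9 + 294.4 = 500.7.
The longest hop is 294.4; the others sum to 206.3. Folding the others back against it leaves at least 294.4 − 206.3 = 88.1.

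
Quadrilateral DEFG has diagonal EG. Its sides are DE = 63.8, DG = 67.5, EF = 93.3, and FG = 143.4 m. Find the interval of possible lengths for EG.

50.1 < EG < 131.3

From triangle DEG: |63.8 − 67.5| < EG < 63.8 + 67.5, i.e. 3.7 < EG < 131.3.
From triangle FEG: 50.1 < EG < 236.7.
Both must hold, so EG lies in the intersection.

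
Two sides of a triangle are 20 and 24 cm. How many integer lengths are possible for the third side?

39

The third side lies in the open interval (4, 44).
Integers from 5 to 43 inclusive: 43 − 5 + 1 = 39.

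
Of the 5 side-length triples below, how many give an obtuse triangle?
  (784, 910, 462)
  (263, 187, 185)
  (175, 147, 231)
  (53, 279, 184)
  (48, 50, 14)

(784,910,462): 462²+784² = 828100 = 910² → right
(263,187,185): 185²+187² = 69194 > 69169 = 263² → acute
(175,147,231): 147²+175² = 52234 < 53361 = 231² → obtuse
(53,279,184): 53+184 ≤ 279, not a triangle
(48,50,14): 14²+48² = 2500 = 50² → right
1 of the 5 is obtuse.

1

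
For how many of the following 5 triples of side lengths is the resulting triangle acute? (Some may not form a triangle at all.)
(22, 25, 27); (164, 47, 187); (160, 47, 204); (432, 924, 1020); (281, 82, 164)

1

(22,25,27): 22²+25² = 1109 > 729 = 27² → acute
(164,47,187): 47²+164² = 29105 < 34969 = 187² → obtuse
(160,47,204): 47²+160² = 27809 < 41616 = 204² → obtuse
(432,924,1020): 432²+924² = 1040400 = 1020² → right
(281,82,164): 82+164 ≤ 281, not a triangle
1 of the 5 is acute.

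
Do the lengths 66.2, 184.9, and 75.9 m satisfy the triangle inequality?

The longest side is 184.9, but the other two sum to only 142.1.
142.1 < 184.9, so the triangle inequality fails.

No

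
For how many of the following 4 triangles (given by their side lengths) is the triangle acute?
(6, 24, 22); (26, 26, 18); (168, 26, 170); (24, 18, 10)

1

(6,24,22): 6²+22² = 520 < 576 = 24² → obtuse
(26,26,18): 18²+26² = 1000 > 676 = 26² → acute
(168,26,170): 26²+168² = 28900 = 170² → right
(24,18,10): 10²+18² = 424 < 576 = 24² → obtuse
1 of the 4 is acute.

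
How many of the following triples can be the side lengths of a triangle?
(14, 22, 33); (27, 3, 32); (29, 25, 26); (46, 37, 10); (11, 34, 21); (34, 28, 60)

4

(14,22,33): 14+22 > 33 → valid
(3,27,32): 3+27 ≤ 32 → not valid
(25,26,29): 25+26 > 29 → valid
(10,37,46): 10+37 > 46 → valid
(11,21,34): 11+21 ≤ 34 → not valid
(28,34,60): 28+34 > 60 → valid
4 of the 6 triples form a triangle.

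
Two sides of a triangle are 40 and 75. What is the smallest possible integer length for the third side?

36

The third side must be strictly greater than |40 − 75| = 35.
The smallest integer above 35 is 36.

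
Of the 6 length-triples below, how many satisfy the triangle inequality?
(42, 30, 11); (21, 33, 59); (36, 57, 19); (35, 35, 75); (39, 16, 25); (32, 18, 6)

1

(11,30,42): 11+30 ≤ 42 → not valid
(21,33,59): 21+33 ≤ 59 → not valid
(19,36,57): 19+36 ≤ 57 → not valid
(35,35,75): 35+35 ≤ 75 → not valid
(16,25,39): 16+25 > 39 → valid
(6,18,32): 6+18 ≤ 32 → not valid
1 of the 6 triples forms a triangle.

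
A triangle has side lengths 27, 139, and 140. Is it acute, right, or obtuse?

Compare the square of the longest side to the sum of squares of the other two: 27² + 139² = 20050 > 19600 = 140².

acute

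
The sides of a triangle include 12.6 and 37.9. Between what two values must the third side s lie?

By the triangle inequality, s must be less than 12.6 + 37.9 = 50.5 and greater than |12.6 − 37.9| = 25.3.

25.3 < s < 50.5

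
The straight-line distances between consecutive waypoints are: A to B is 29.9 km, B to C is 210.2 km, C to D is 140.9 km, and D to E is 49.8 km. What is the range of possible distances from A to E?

0 ≤ AE ≤ 430.8 km

The maximum is all hops collinear in one direction: 29.9 + 210.2 + 140.9 + 49.8 = 430.8.
The longest hop is 210.2; the others sum to 220.6. Since 210.2 ≤ 220.6, the path can fold back on itself completely, so the minimum distance is 0.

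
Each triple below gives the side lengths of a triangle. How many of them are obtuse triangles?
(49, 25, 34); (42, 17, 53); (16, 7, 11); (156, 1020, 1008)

3

(49,25,34): 25²+34² = 1781 < 2401 = 49² → obtuse
(42,17,53): 17²+42² = 2053 < 2809 = 53² → obtuse
(16,7,11): 7²+11² = 170 < 256 = 16² → obtuse
(156,1020,1008): 156²+1008² = 1040400 = 1020² → right
3 of the 4 are obtuse.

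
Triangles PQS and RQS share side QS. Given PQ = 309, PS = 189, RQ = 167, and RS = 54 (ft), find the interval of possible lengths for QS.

120 < QS < 221

From triangle PQS: |309 − 189| < QS < 309 + 189, i.e. 120 < QS < 498.
From triangle RQS: 113 < QS < 221.
Both must hold, so QS lies in the intersection.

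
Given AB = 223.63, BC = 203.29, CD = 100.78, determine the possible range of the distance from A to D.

0 ≤ AD ≤ 527.70

The maximum is all hops collinear in one direction: 223.63 + 203.29 + 100.78 = 527.70.
The longest hop is 223.63; the others sum to 304.07. Since 223.63 ≤ 304.07, the path can fold back on itself completely, so the minimum distance is 0.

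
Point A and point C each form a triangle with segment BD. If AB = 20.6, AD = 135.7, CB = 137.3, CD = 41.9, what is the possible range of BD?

From triangle ABD: |20.6 − 135.7| < BD < 20.6 + 135.7, i.e. 115.1 < BD < 156.3.
From triangle CBD: 95.4 < BD < 179.2.
Both must hold, so BD lies in the intersection.

115.1 < BD < 156.3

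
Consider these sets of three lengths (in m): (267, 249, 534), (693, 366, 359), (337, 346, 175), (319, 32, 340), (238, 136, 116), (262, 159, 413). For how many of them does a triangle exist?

5

(249,267,534): 249+267 ≤ 534 → not valid
(359,366,693): 359+366 > 693 → valid
(175,337,346): 175+337 > 346 → valid
(32,319,340): 32+319 > 340 → valid
(116,136,238): 116+136 > 238 → valid
(159,262,413): 159+262 > 413 → valid
5 of the 6 triples form a triangle.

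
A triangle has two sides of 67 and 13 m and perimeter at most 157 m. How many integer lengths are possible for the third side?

Triangle inequality: 54 < x < 80. Perimeter ≤ 157 gives x ≤ 157 − 67 − 13 = 77.
So 54 < x ≤ 77; integers 55 through 77: 23 values.

23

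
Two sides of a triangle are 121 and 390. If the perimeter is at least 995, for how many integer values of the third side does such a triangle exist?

Triangle inequality: 269 < x < 511. Perimeter ≥ 995 gives x ≥ 995 − 121 − 390 = 484.
So 484 ≤ x < 511; integers 484 through 510: 27 values.

27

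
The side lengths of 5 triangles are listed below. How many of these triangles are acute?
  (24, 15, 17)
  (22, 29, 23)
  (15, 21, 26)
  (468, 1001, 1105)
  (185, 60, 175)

1

(24,15,17): 15²+17² = 514 < 576 = 24² → obtuse
(22,29,23): 22²+23² = 1013 > 841 = 29² → acute
(15,21,26): 15²+21² = 666 < 676 = 26² → obtuse
(468,1001,1105): 468²+1001² = 1221025 = 1105² → right
(185,60,175): 60²+175² = 34225 = 185² → right
1 of the 5 is acute.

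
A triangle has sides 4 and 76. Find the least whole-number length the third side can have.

73

The third side must be strictly greater than |4 − 76| = 72.
The smallest integer above 72 is 73.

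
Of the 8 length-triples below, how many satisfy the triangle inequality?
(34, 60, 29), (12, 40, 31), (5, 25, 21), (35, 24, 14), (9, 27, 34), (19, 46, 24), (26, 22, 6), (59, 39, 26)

(29,34,60): 29+34 > 60 → valid
(12,31,40): 12+31 > 40 → valid
(5,21,25): 5+21 > 25 → valid
(14,24,35): 14+24 > 35 → valid
(9,27,34): 9+27 > 34 → valid
(19,24,46): 19+24 ≤ 46 → not valid
(6,22,26): 6+22 > 26 → valid
(26,39,59): 26+39 > 59 → valid
7 of the 8 triples form a triangle.

7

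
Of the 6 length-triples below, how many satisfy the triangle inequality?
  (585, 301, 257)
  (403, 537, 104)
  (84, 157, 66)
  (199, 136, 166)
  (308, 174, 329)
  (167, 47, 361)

2

(257,301,585): 257+301 ≤ 585 → not valid
(104,403,537): 104+403 ≤ 537 → not valid
(66,84,157): 66+84 ≤ 157 → not valid
(136,166,199): 136+166 > 199 → valid
(174,308,329): 174+308 > 329 → valid
(47,167,361): 47+167 ≤ 361 → not valid
2 of the 6 triples form a triangle.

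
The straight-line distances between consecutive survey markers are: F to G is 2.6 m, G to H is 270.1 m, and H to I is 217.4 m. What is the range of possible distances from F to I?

50.1 ≤ FI ≤ 490.1 m

The maximum is all hops collinear in one direction: 2.6 + 270.1 + 217.4 = 490.1.
The longest hop is 270.1; the others sum to 220.0. Folding the others back against it leaves at least 270.1 − 220.0 = 50.1.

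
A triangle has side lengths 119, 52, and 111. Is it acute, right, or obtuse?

Compare the square of the longest side to the sum of squares of the other two: 52² + 111² = 15025 > 14161 = 119².

acute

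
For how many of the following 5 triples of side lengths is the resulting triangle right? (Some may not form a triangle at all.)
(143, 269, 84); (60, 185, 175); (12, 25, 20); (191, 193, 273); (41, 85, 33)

1

(143,269,84): 84+143 ≤ 269, not a triangle
(60,185,175): 60²+175² = 34225 = 185² → right
(12,25,20): 12²+20² = 544 < 625 = 25² → obtuse
(191,193,273): 191²+193² = 73730 < 74529 = 273² → obtuse
(41,85,33): 33+41 ≤ 85, not a triangle
1 of the 5 is right.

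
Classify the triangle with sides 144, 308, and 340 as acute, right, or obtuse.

Compare the square of the longest side to the sum of squares of the other two: 144² + 308² = 115600 = 340².

right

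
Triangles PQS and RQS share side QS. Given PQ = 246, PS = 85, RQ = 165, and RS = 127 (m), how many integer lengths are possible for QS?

130

From triangle PQS: 161 < QS < 331.
From triangle RQS: 38 < QS < 292.
Intersection: 161 < QS < 292, so integers 162 through 291: 130 values.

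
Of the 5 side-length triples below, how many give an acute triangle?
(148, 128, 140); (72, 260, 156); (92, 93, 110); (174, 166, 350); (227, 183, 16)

(148,128,140): 128²+140² = 35984 > 21904 = 148² → acute
(72,260,156): 72+156 ≤ 260, not a triangle
(92,93,110): 92²+93² = 17113 > 12100 = 110² → acute
(174,166,350): 166+174 ≤ 350, not a triangle
(227,183,16): 16+183 ≤ 227, not a triangle
2 of the 5 are acute.

2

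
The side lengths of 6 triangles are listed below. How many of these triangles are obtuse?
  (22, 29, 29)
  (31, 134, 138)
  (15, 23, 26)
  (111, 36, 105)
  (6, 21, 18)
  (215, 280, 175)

(22,29,29): 22²+29² = 1325 > 841 = 29² → acute
(31,134,138): 31²+134² = 18917 < 19044 = 138² → obtuse
(15,23,26): 15²+23² = 754 > 676 = 26² → acute
(111,36,105): 36²+105² = 12321 = 111² → right
(6,21,18): 6²+18² = 360 < 441 = 21² → obtuse
(215,280,175): 175²+215² = 76850 < 78400 = 280² → obtuse
3 of the 6 are obtuse.

3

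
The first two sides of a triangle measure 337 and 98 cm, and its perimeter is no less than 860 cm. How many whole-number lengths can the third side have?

Triangle inequality: 239 < x < 435. Perimeter ≥ 860 gives x ≥ 860 − 337 − 98 = 425.
So 425 ≤ x < 435; integers 425 through 434: 10 values.

10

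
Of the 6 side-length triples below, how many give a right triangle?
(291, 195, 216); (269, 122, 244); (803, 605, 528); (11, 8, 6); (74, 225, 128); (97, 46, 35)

(291,195,216): 195²+216² = 84681 = 291² → right
(269,122,244): 122²+244² = 74420 > 72361 = 269² → acute
(803,605,528): 528²+605² = 644809 = 803² → right
(11,8,6): 6²+8² = 100 < 121 = 11² → obtuse
(74,225,128): 74+128 ≤ 225, not a triangle
(97,46,35): 35+46 ≤ 97, not a triangle
2 of the 6 are right.

2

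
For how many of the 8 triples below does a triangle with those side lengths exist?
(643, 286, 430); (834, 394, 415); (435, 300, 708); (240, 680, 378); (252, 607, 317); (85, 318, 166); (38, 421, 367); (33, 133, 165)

(286,430,643): 286+430 > 643 → valid
(394,415,834): 394+415 ≤ 834 → not valid
(300,435,708): 300+435 > 708 → valid
(240,378,680): 240+378 ≤ 680 → not valid
(252,317,607): 252+317 ≤ 607 → not valid
(85,166,318): 85+166 ≤ 318 → not valid
(38,367,421): 38+367 ≤ 421 → not valid
(33,133,165): 33+133 > 165 → valid
3 of the 8 triples form a triangle.

3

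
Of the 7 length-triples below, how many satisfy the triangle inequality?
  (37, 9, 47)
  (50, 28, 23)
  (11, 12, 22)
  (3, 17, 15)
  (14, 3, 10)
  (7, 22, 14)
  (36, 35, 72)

3

(9,37,47): 9+37 ≤ 47 → not valid
(23,28,50): 23+28 > 50 → valid
(11,12,22): 11+12 > 22 → valid
(3,15,17): 3+15 > 17 → valid
(3,10,14): 3+10 ≤ 14 → not valid
(7,14,22): 7+14 ≤ 22 → not valid
(35,36,72): 35+36 ≤ 72 → not valid
3 of the 7 triples form a triangle.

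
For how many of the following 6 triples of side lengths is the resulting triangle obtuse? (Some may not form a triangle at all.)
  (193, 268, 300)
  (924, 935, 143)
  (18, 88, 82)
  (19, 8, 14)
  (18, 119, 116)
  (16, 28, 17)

4

(193,268,300): 193²+268² = 109073 > 90000 = 300² → acute
(924,935,143): 143²+924² = 874225 = 935² → right
(18,88,82): 18²+82² = 7048 < 7744 = 88² → obtuse
(19,8,14): 8²+14² = 260 < 361 = 19² → obtuse
(18,119,116): 18²+116² = 13780 < 14161 = 119² → obtuse
(16,28,17): 16²+17² = 545 < 784 = 28² → obtuse
4 of the 6 are obtuse.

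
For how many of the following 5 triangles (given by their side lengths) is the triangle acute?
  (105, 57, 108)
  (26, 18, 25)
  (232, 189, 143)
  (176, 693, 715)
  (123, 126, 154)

(105,57,108): 57²+105² = 14274 > 11664 = 108² → acute
(26,18,25): 18²+25² = 949 > 676 = 26² → acute
(232,189,143): 143²+189² = 56170 > 53824 = 232² → acute
(176,693,715): 176²+693² = 511225 = 715² → right
(123,126,154): 123²+126² = 31005 > 23716 = 154² → acute
4 of the 5 are acute.

4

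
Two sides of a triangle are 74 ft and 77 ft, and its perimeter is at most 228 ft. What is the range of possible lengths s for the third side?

3 < s ≤ 77 ft

Triangle inequality alone gives 3 < s < 151.
The perimeter condition gives s ≤ 228 − 74 − 77 = 77.
Intersecting the two: 3 < s ≤ 77.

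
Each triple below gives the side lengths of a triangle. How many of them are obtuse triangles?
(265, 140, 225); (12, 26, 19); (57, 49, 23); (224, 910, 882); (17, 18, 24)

(265,140,225): 140²+225² = 70225 = 265² → right
(12,26,19): 12²+19² = 505 < 676 = 26² → obtuse
(57,49,23): 23²+49² = 2930 < 3249 = 57² → obtuse
(224,910,882): 224²+882² = 828100 = 910² → right
(17,18,24): 17²+18² = 613 > 576 = 24² → acute
2 of the 5 are obtuse.

2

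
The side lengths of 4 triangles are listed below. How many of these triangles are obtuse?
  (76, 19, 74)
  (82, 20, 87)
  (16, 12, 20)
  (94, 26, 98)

2

(76,19,74): 19²+74² = 5837 > 5776 = 76² → acute
(82,20,87): 20²+82² = 7124 < 7569 = 87² → obtuse
(16,12,20): 12²+16² = 400 = 20² → right
(94,26,98): 26²+94² = 9512 < 9604 = 98² → obtuse
2 of the 4 are obtuse.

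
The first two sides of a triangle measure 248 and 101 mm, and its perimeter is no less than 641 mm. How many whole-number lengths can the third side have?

57

Triangle inequality: 147 < x < 349. Perimeter ≥ 641 gives x ≥ 641 − 248 − 101 = 292.
So 292 ≤ x < 349; integers 292 through 348: 57 values.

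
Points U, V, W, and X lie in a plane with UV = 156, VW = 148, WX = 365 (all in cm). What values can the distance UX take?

The maximum is all hops collinear in one direction: 156 + 148 + 365 = 669.
The longest hop is 365; the others sum to 304. Folding the others back against it leaves at least 365 − 304 = 61.

61 ≤ UX ≤ 669 cm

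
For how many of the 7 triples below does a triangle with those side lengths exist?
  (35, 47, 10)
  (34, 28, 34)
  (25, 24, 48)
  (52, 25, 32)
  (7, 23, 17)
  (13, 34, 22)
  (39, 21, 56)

(10,35,47): 10+35 ≤ 47 → not valid
(28,34,34): 28+34 > 34 → valid
(24,25,48): 24+25 > 48 → valid
(25,32,52): 25+32 > 52 → valid
(7,17,23): 7+17 > 23 → valid
(13,22,34): 13+22 > 34 → valid
(21,39,56): 21+39 > 56 → valid
6 of the 7 triples form a triangle.

6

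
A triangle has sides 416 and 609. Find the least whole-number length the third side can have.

194

The third side must be strictly greater than |416 − 609| = 193.
The smallest integer above 193 is 194.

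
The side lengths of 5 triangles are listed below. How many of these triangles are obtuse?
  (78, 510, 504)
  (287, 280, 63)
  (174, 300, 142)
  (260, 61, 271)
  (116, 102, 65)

2

(78,510,504): 78²+504² = 260100 = 510² → right
(287,280,63): 63²+280² = 82369 = 287² → right
(174,300,142): 142²+174² = 50440 < 90000 = 300² → obtuse
(260,61,271): 61²+260² = 71321 < 73441 = 271² → obtuse
(116,102,65): 65²+102² = 14629 > 13456 = 116² → acute
2 of the 5 are obtuse.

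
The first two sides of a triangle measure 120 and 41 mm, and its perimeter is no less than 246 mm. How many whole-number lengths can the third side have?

Triangle inequality: 79 < x < 161. Perimeter ≥ 246 gives x ≥ 246 − 120 − 41 = 85.
So 85 ≤ x < 161; integers 85 through 160: 76 values.

76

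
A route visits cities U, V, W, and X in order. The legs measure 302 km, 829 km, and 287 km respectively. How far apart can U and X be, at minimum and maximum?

The maximum is all hops collinear in one direction: 302 + 829 + 287 = 1418.
The longest hop is 829; the others sum to 589. Folding the others back against it leaves at least 829 − 589 = 240.

240 ≤ UX ≤ 1418 km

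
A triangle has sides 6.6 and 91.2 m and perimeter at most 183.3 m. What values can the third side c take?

Triangle inequality alone gives 84.6 < c < 97.8.
The perimeter condition gives c ≤ 183.3 − 6.6 − 91.2 = 85.5.
Intersecting the two: 84.6 < c ≤ 85.5.

84.6 < c ≤ 85.5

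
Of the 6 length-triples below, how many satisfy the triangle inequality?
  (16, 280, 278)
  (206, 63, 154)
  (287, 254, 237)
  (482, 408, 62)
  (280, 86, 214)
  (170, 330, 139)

4

(16,278,280): 16+278 > 280 → valid
(63,154,206): 63+154 > 206 → valid
(237,254,287): 237+254 > 287 → valid
(62,408,482): 62+408 ≤ 482 → not valid
(86,214,280): 86+214 > 280 → valid
(139,170,330): 139+170 ≤ 330 → not valid
4 of the 6 triples form a triangle.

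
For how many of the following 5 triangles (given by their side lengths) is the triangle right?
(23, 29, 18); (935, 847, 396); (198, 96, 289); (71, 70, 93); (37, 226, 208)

1

(23,29,18): 18²+23² = 853 > 841 = 29² → acute
(935,847,396): 396²+847² = 874225 = 935² → right
(198,96,289): 96²+198² = 48420 < 83521 = 289² → obtuse
(71,70,93): 70²+71² = 9941 > 8649 = 93² → acute
(37,226,208): 37²+208² = 44633 < 51076 = 226² → obtuse
1 of the 5 is right.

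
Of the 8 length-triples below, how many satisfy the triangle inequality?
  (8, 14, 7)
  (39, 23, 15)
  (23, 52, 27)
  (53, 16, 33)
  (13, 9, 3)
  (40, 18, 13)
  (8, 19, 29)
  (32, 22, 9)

1

(7,8,14): 7+8 > 14 → valid
(15,23,39): 15+23 ≤ 39 → not valid
(23,27,52): 23+27 ≤ 52 → not valid
(16,33,53): 16+33 ≤ 53 → not valid
(3,9,13): 3+9 ≤ 13 → not valid
(13,18,40): 13+18 ≤ 40 → not valid
(8,19,29): 8+19 ≤ 29 → not valid
(9,22,32): 9+22 ≤ 32 → not valid
1 of the 8 triples forms a triangle.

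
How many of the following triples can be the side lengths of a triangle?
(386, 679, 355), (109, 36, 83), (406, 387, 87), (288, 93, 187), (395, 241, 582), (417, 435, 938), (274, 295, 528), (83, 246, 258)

6

(355,386,679): 355+386 > 679 → valid
(36,83,109): 36+83 > 109 → valid
(87,387,406): 87+387 > 406 → valid
(93,187,288): 93+187 ≤ 288 → not valid
(241,395,582): 241+395 > 582 → valid
(417,435,938): 417+435 ≤ 938 → not valid
(274,295,528): 274+295 > 528 → valid
(83,246,258): 83+246 > 258 → valid
6 of the 8 triples form a triangle.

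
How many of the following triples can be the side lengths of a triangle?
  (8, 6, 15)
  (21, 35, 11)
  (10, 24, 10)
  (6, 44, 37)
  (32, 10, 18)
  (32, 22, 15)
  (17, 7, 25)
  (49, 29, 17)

1

(6,8,15): 6+8 ≤ 15 → not valid
(11,21,35): 11+21 ≤ 35 → not valid
(10,10,24): 10+10 ≤ 24 → not valid
(6,37,44): 6+37 ≤ 44 → not valid
(10,18,32): 10+18 ≤ 32 → not valid
(15,22,32): 15+22 > 32 → valid
(7,17,25): 7+17 ≤ 25 → not valid
(17,29,49): 17+29 ≤ 49 → not valid
1 of the 8 triples forms a triangle.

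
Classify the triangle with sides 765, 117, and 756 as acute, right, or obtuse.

Compare the square of the longest side to the sum of squares of the other two: 117² + 756² = 585225 = 765².

right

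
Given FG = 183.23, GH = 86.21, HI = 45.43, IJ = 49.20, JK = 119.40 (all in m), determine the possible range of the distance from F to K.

The maximum is all hops collinear in one direction: 183.23 + 86.21 + 45.43 + 49.20 + 119.40 = 483.47.
The longest hop is 183.23; the others sum to 300.24. Since 183.23 ≤ 300.24, the path can fold back on itself completely, so the minimum distance is 0.

0 ≤ FK ≤ 483.47 m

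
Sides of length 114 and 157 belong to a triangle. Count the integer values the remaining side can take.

227

The third side lies in the open interval (43, 271).
Integers from 44 to 270 inclusive: 270 − 44 + 1 = 227.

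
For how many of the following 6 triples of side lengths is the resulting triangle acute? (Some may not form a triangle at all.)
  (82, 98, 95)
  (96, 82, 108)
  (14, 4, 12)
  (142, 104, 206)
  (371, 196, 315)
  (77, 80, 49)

3

(82,98,95): 82²+95² = 15749 > 9604 = 98² → acute
(96,82,108): 82²+96² = 15940 > 11664 = 108² → acute
(14,4,12): 4²+12² = 160 < 196 = 14² → obtuse
(142,104,206): 104²+142² = 30980 < 42436 = 206² → obtuse
(371,196,315): 196²+315² = 137641 = 371² → right
(77,80,49): 49²+77² = 8330 > 6400 = 80² → acute
3 of the 6 are acute.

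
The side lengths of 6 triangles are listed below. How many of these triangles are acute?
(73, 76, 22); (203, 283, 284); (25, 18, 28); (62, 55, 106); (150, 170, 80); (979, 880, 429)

(73,76,22): 22²+73² = 5813 > 5776 = 76² → acute
(203,283,284): 203²+283² = 121298 > 80656 = 284² → acute
(25,18,28): 18²+25² = 949 > 784 = 28² → acute
(62,55,106): 55²+62² = 6869 < 11236 = 106² → obtuse
(150,170,80): 80²+150² = 28900 = 170² → right
(979,880,429): 429²+880² = 958441 = 979² → right
3 of the 6 are acute.

3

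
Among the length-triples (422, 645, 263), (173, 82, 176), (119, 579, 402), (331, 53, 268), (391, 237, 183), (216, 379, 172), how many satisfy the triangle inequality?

(263,422,645): 263+422 > 645 → valid
(82,173,176): 82+173 > 176 → valid
(119,402,579): 119+402 ≤ 579 → not valid
(53,268,331): 53+268 ≤ 331 → not valid
(183,237,391): 183+237 > 391 → valid
(172,216,379): 172+216 > 379 → valid
4 of the 6 triples form a triangle.

4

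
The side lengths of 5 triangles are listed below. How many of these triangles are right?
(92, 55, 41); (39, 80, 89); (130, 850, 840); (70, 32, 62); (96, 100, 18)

2

(92,55,41): 41²+55² = 4706 < 8464 = 92² → obtuse
(39,80,89): 39²+80² = 7921 = 89² → right
(130,850,840): 130²+840² = 722500 = 850² → right
(70,32,62): 32²+62² = 4868 < 4900 = 70² → obtuse
(96,100,18): 18²+96² = 9540 < 10000 = 100² → obtuse
2 of the 5 are right.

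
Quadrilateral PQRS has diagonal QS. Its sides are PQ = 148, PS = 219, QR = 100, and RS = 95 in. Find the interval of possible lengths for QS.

71 < QS < 195

From triangle PQS: |148 − 219| < QS < 148 + 219, i.e. 71 < QS < 367.
From triangle RQS: 5 < QS < 195.
Both must hold, so QS lies in the intersection.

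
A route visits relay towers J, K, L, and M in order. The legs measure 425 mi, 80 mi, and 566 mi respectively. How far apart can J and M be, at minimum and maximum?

The maximum is all hops collinear in one direction: 425 + 80 + 566 = 1071.
The longest hop is 566; the others sum to 505. Folding the others back against it leaves at least 566 − 505 = 61.

61 ≤ JM ≤ 1071 mi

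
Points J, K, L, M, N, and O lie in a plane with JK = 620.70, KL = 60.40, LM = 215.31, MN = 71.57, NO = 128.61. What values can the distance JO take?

The maximum is all hops collinear in one direction: 620.70 + 60.40 + 215.31 + 71.57 + 128.61 = 1096.59.
The longest hop is 620.70; the others sum to 475.89. Folding the others back against it leaves at least 620.70 − 475.89 = 144.81.

144.81 ≤ JO ≤ 1096.59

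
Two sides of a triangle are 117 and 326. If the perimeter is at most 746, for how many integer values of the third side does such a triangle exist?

Triangle inequality: 209 < x < 443. Perimeter ≤ 746 gives x ≤ 746 − 117 − 326 = 303.
So 209 < x ≤ 303; integers 210 through 303: 94 values.

94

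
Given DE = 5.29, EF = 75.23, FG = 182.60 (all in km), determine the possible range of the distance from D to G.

The maximum is all hops collinear in one direction: 5.29 + 75.23 + 182.60 = 263.12.
The longest hop is 182.60; the others sum to 80.52. Folding the others back against it leaves at least 182.60 − 80.52 = 102.08.

102.08 ≤ DG ≤ 263.12 km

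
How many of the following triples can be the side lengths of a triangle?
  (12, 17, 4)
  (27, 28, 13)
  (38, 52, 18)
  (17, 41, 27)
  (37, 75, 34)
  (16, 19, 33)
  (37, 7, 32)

(4,12,17): 4+12 ≤ 17 → not valid
(13,27,28): 13+27 > 28 → valid
(18,38,52): 18+38 > 52 → valid
(17,27,41): 17+27 > 41 → valid
(34,37,75): 34+37 ≤ 75 → not valid
(16,19,33): 16+19 > 33 → valid
(7,32,37): 7+32 > 37 → valid
5 of the 7 triples form a triangle.

5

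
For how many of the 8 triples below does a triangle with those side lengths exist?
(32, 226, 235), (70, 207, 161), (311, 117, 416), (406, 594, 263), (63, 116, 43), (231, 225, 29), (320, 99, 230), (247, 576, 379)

7

(32,226,235): 32+226 > 235 → valid
(70,161,207): 70+161 > 207 → valid
(117,311,416): 117+311 > 416 → valid
(263,406,594): 263+406 > 594 → valid
(43,63,116): 43+63 ≤ 116 → not valid
(29,225,231): 29+225 > 231 → valid
(99,230,320): 99+230 > 320 → valid
(247,379,576): 247+379 > 576 → valid
7 of the 8 triples form a triangle.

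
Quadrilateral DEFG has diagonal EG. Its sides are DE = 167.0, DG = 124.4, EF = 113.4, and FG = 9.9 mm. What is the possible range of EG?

103.5 < EG < 123.3

From triangle DEG: |167.0 − 124.4| < EG < 167.0 + 124.4, i.e. 42.6 < EG < 291.4.
From triangle FEG: 103.5 < EG < 123.3.
Both must hold, so EG lies in the intersection.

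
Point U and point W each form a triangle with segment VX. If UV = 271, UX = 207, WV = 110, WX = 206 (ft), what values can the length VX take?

96 < VX < 316

From triangle UVX: |271 − 207| < VX < 271 + 207, i.e. 64 < VX < 478.
From triangle WVX: 96 < VX < 316.
Both must hold, so VX lies in the intersection.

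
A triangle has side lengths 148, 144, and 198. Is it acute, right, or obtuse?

Compare the square of the longest side to the sum of squares of the other two: 144² + 148² = 42640 > 39204 = 198².

acute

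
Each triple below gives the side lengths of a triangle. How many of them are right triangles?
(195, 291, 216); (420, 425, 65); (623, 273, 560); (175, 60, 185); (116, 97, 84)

4

(195,291,216): 195²+216² = 84681 = 291² → right
(420,425,65): 65²+420² = 180625 = 425² → right
(623,273,560): 273²+560² = 388129 = 623² → right
(175,60,185): 60²+175² = 34225 = 185² → right
(116,97,84): 84²+97² = 16465 > 13456 = 116² → acute
4 of the 5 are right.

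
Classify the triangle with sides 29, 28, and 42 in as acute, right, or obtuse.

obtuse

Compare the square of the longest side to the sum of squares of the other two: 28² + 29² = 1625 < 1764 = 42².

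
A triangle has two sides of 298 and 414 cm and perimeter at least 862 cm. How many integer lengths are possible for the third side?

562

Triangle inequality: 116 < x < 712. Perimeter ≥ 862 gives x ≥ 862 − 298 − 414 = 150.
So 150 ≤ x < 712; integers 150 through 711: 562 values.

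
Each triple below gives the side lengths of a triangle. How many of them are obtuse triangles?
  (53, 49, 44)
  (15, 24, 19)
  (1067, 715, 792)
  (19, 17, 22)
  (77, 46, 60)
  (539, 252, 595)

1

(53,49,44): 44²+49² = 4337 > 2809 = 53² → acute
(15,24,19): 15²+19² = 586 > 576 = 24² → acute
(1067,715,792): 715²+792² = 1138489 = 1067² → right
(19,17,22): 17²+19² = 650 > 484 = 22² → acute
(77,46,60): 46²+60² = 5716 < 5929 = 77² → obtuse
(539,252,595): 252²+539² = 354025 = 595² → right
1 of the 6 is obtuse.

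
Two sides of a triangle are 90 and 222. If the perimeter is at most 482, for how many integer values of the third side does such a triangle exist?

Triangle inequality: 132 < x < 312. Perimeter ≤ 482 gives x ≤ 482 − 90 − 222 = 170.
So 132 < x ≤ 170; integers 133 through 170: 38 values.

38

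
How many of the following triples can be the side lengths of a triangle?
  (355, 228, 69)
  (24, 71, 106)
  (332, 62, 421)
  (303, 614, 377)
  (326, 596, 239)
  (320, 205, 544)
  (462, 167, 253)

(69,228,355): 69+228 ≤ 355 → not valid
(24,71,106): 24+71 ≤ 106 → not valid
(62,332,421): 62+332 ≤ 421 → not valid
(303,377,614): 303+377 > 614 → valid
(239,326,596): 239+326 ≤ 596 → not valid
(205,320,544): 205+320 ≤ 544 → not valid
(167,253,462): 167+253 ≤ 462 → not valid
1 of the 7 triples forms a triangle.

1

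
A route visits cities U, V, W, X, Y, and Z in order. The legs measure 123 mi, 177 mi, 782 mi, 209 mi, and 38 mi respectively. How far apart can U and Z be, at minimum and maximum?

The maximum is all hops collinear in one direction: 123 + 177 + 782 + 209 + 38 = 1329.
The longest hop is 782; the others sum to 547. Folding the others back against it leaves at least 782 − 547 = 235.

235 ≤ UZ ≤ 1329 mi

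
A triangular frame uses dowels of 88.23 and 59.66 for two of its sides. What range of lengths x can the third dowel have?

By the triangle inequality, x must be less than 88.23 + 59.66 = 147.89 and greater than |88.23 − 59.66| = 28.57.

28.57 < x < 147.89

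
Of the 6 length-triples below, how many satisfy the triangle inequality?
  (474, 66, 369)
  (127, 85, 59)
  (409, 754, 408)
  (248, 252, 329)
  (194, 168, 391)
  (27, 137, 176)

3

(66,369,474): 66+369 ≤ 474 → not valid
(59,85,127): 59+85 > 127 → valid
(408,409,754): 408+409 > 754 → valid
(248,252,329): 248+252 > 329 → valid
(168,194,391): 168+194 ≤ 391 → not valid
(27,137,176): 27+137 ≤ 176 → not valid
3 of the 6 triples form a triangle.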